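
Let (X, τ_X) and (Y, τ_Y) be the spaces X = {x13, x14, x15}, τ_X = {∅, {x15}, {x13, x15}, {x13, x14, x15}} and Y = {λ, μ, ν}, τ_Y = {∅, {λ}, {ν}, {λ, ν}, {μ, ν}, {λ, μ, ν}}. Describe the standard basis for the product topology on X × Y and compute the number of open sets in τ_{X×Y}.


Basis B = {∅ × ∅, {x15} × {λ}, {x15} × {ν}, {x13, x15} × {λ}, {x13, x15} × {ν}, {x15} × {λ, ν}, {x15} × {μ, ν}, {x13, x14, x15} × {λ}, {x13, x14, x15} × {ν}, {x15} × {λ, μ, ν}, {x13, x15} × {λ, ν}, {x13, x15} × {μ, ν}, {x13, x15} × {λ, μ, ν}, {x13, x14, x15} × {λ, ν}, {x13, x14, x15} × {μ, ν}, {x13, x14, x15} × {λ, μ, ν}}; |τ_{X×Y}| = 40.

Enumerate products U × V with U ∈ τ_X, V ∈ τ_Y (deduplicated):
  ∅ × ∅ = {} (∅)
  {x15} × {λ} = {(x15,λ)}
  {x15} × {ν} = {(x15,ν)}
  {x13, x15} × {λ} = {(x13,λ), (x15,λ)}
  {x13, x15} × {ν} = {(x13,ν), (x15,ν)}
  {x15} × {λ, ν} = {(x15,λ), (x15,ν)}
  {x15} × {μ, ν} = {(x15,μ), (x15,ν)}
  {x13, x14, x15} × {λ} = {(x13,λ), (x14,λ), (x15,λ)}
  {x13, x14, x15} × {ν} = {(x13,ν), (x14,ν), (x15,ν)}
  {x15} × {λ, μ, ν} = {(x15,λ), (x15,μ), (x15,ν)}
  {x13, x15} × {λ, ν} = {(x13,λ), (x13,ν), (x15,λ), (x15,ν)}
  {x13, x15} × {μ, ν} = {(x13,μ), (x13,ν), (x15,μ), (x15,ν)}
  {x13, x15} × {λ, μ, ν} = {(x13,λ), (x13,μ), (x13,ν), (x15,λ), (x15,μ), (x15,ν)}
  {x13, x14, x15} × {λ, ν} = {(x13,λ), (x13,ν), (x14,λ), (x14,ν), (x15,λ), (x15,ν)}
  {x13, x14, x15} × {μ, ν} = {(x13,μ), (x13,ν), (x14,μ), (x14,ν), (x15,μ), (x15,ν)}
  {x13, x14, x15} × {λ, μ, ν} = {(x13,λ), (x13,μ), (x13,ν), (x14,λ), (x14,μ), (x14,ν), (x15,λ), (x15,μ), (x15,ν)}
These 16 distinct sets form the basis B.
Close under arbitrary unions to get τ_{X×Y}; counting gives |τ_{X×Y}| = 40.


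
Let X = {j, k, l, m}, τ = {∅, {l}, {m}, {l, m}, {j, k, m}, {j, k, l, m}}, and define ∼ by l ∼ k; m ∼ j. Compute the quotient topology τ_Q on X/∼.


X/∼ = {[j=m], [k=l]}; |τ_Q| = 2.

Equivalence classes: [j=m], [k=l].
Quotient map π: X → X/∼ sends j ↦ [j=m], k ↦ [k=l], l ↦ [k=l], m ↦ [j=m].
For each subset V ⊆ X/∼, compute π^{-1}(V) ⊆ X and check whether π^{-1}(V) ∈ τ. V is open in τ_Q iff π^{-1}(V) ∈ τ.
  V = {}: π^{-1}(V) = ∅ ∈ τ ✓.
  V = {[j=m]}: π^{-1}(V) = {j, m} ∉ τ ✗.
  V = {[k=l]}: π^{-1}(V) = {k, l} ∉ τ ✗.
  V = {[j=m], [k=l]}: π^{-1}(V) = {j, k, l, m} ∈ τ ✓.
Open sets in the quotient: τ_Q = {{}, {[j=m], [k=l]}} (2 elements).


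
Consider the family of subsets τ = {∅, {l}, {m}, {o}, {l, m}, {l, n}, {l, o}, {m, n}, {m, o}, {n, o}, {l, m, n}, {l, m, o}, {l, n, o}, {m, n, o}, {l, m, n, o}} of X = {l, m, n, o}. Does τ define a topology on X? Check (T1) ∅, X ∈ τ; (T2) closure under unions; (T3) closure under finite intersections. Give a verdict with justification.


τ is NOT a topology on X.

Axiom (T1): ∅ ∈ τ? Yes; X ∈ τ? Yes.
Axiom (T2/T3): check pairwise unions and intersections of members of τ.
Counterexample for (T3): {l, n} ∩ {m, n} = {n} ∉ τ. Therefore τ is NOT a topology.


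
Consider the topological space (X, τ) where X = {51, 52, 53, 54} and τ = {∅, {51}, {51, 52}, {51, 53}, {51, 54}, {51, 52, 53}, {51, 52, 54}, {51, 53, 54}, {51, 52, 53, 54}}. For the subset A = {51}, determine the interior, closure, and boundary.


int(A) = {51}, cl(A) = {51, 52, 53, 54}, ∂A = {52, 53, 54}.

Closed sets in (X, τ) are complements of opens:
  closed(X, τ) = {∅, {52}, {53}, {54}, {52, 53}, {52, 54}, {53, 54}, {52, 53, 54}, {51, 52, 53, 54}}.
int(A) = ⋃ {U ∈ τ : U ⊆ A}. Opens contained in A: ∅, {51}.
Taking the union of these: int(A) = {51}.
cl(A) = ⋂ {C closed : A ⊆ C}. Closed sets containing A: {51, 52, 53, 54}.
Intersecting these: cl(A) = {51, 52, 53, 54}.
∂A = cl(A) ∖ int(A) = {51, 52, 53, 54} ∖ {51} = {52, 53, 54}.


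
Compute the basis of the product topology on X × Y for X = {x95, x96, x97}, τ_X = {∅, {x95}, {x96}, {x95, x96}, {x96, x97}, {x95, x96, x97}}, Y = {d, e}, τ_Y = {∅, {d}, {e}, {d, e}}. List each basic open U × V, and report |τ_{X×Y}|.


Basis B = {∅ × ∅, {x95} × {d}, {x95} × {e}, {x96} × {d}, {x96} × {e}, {x95} × {d, e}, {x95, x96} × {d}, {x95, x96} × {e}, {x96} × {d, e}, {x96, x97} × {d}, {x96, x97} × {e}, {x95, x96, x97} × {d}, {x95, x96, x97} × {e}, {x95, x96} × {d, e}, {x96, x97} × {d, e}, {x95, x96, x97} × {d, e}}; |τ_{X×Y}| = 36.

Enumerate products U × V with U ∈ τ_X, V ∈ τ_Y (deduplicated):
  ∅ × ∅ = {} (∅)
  {x95} × {d} = {(x95,d)}
  {x95} × {e} = {(x95,e)}
  {x96} × {d} = {(x96,d)}
  {x96} × {e} = {(x96,e)}
  {x95} × {d, e} = {(x95,d), (x95,e)}
  {x95, x96} × {d} = {(x95,d), (x96,d)}
  {x95, x96} × {e} = {(x95,e), (x96,e)}
  {x96} × {d, e} = {(x96,d), (x96,e)}
  {x96, x97} × {d} = {(x96,d), (x97,d)}
  {x96, x97} × {e} = {(x96,e), (x97,e)}
  {x95, x96, x97} × {d} = {(x95,d), (x96,d), (x97,d)}
  {x95, x96, x97} × {e} = {(x95,e), (x96,e), (x97,e)}
  {x95, x96} × {d, e} = {(x95,d), (x95,e), (x96,d), (x96,e)}
  {x96, x97} × {d, e} = {(x96,d), (x96,e), (x97,d), (x97,e)}
  {x95, x96, x97} × {d, e} = {(x95,d), (x95,e), (x96,d), (x96,e), (x97,d), (x97,e)}
These 16 distinct sets form the basis B.
Close under arbitrary unions to get τ_{X×Y}; counting gives |τ_{X×Y}| = 36.


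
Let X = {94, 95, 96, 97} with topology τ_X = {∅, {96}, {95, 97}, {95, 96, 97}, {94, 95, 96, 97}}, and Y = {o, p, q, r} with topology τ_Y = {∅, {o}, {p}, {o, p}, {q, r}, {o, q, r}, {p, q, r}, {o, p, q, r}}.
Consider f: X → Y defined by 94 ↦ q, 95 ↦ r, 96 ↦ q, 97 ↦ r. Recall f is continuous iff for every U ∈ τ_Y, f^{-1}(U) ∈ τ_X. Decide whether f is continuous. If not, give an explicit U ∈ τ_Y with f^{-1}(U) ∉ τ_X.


f IS continuous.

Compute f^{-1}(U) for each U ∈ τ_Y:
  U = ∅: f^{-1}(U) = ∅ ∈ τ_X ✓.
  U = {o}: f^{-1}(U) = ∅ ∈ τ_X ✓.
  U = {p}: f^{-1}(U) = ∅ ∈ τ_X ✓.
  U = {o, p}: f^{-1}(U) = ∅ ∈ τ_X ✓.
  U = {q, r}: f^{-1}(U) = {94, 95, 96, 97} ∈ τ_X ✓.
  U = {o, q, r}: f^{-1}(U) = {94, 95, 96, 97} ∈ τ_X ✓.
  U = {p, q, r}: f^{-1}(U) = {94, 95, 96, 97} ∈ τ_X ✓.
  U = {o, p, q, r}: f^{-1}(U) = {94, 95, 96, 97} ∈ τ_X ✓.
Every preimage lies in τ_X, so f IS continuous.


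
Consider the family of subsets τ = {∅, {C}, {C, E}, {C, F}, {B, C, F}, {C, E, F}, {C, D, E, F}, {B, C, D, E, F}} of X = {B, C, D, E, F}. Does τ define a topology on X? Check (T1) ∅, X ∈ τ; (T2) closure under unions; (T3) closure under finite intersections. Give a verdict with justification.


τ is NOT a topology on X.

Axiom (T1): ∅ ∈ τ? Yes; X ∈ τ? Yes.
Axiom (T2/T3): check pairwise unions and intersections of members of τ.
Counterexample for (T2): {C, E} ∪ {B, C, F} = {B, C, E, F} ∉ τ. Therefore τ is NOT a topology.


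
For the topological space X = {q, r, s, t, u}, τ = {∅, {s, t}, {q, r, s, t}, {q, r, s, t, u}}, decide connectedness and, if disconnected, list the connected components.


(X, τ) is connected.

Find clopen sets (U ∈ τ with X ∖ U ∈ τ):
  U = ∅, X ∖ U = {q, r, s, t, u} — both open, so U is clopen.
  U = {q, r, s, t, u}, X ∖ U = ∅ — both open, so U is clopen.
Only trivial clopens (∅ and X) exist, so (X, τ) is connected.
Compute connected components by grouping points that agree on all clopens:
  component: {q, r, s, t, u}


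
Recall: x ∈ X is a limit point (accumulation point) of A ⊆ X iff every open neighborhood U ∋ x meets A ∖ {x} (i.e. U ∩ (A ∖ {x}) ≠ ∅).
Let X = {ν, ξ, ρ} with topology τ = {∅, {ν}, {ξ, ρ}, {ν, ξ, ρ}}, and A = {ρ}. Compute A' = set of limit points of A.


A' = {ξ}

For each x ∈ X, list the open sets U ∈ τ with x ∈ U, then check whether U ∩ (A ∖ {x}) ≠ ∅ for every such U.
  x = ν: open {ν} ∋ x has {ν} ∩ (A ∖ {ν}) = ∅, so x is NOT a limit point.
  x = ξ: opens ∋ x are {ξ, ρ}, {ν, ξ, ρ}; each meets A ∖ {ξ}, so x IS a limit point.
  x = ρ: open {ξ, ρ} ∋ x has {ξ, ρ} ∩ (A ∖ {ρ}) = ∅, so x is NOT a limit point.
Collecting: A' = {ξ}.


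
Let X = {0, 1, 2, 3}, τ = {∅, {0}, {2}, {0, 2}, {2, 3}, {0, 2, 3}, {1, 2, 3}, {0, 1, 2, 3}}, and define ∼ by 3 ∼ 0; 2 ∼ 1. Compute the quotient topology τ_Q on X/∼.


X/∼ = {[0=3], [1=2]}; |τ_Q| = 2.

Equivalence classes: [0=3], [1=2].
Quotient map π: X → X/∼ sends 0 ↦ [0=3], 1 ↦ [1=2], 2 ↦ [1=2], 3 ↦ [0=3].
For each subset V ⊆ X/∼, compute π^{-1}(V) ⊆ X and check whether π^{-1}(V) ∈ τ. V is open in τ_Q iff π^{-1}(V) ∈ τ.
  V = {}: π^{-1}(V) = ∅ ∈ τ ✓.
  V = {[0=3]}: π^{-1}(V) = {0, 3} ∉ τ ✗.
  V = {[1=2]}: π^{-1}(V) = {1, 2} ∉ τ ✗.
  V = {[0=3], [1=2]}: π^{-1}(V) = {0, 1, 2, 3} ∈ τ ✓.
Open sets in the quotient: τ_Q = {{}, {[0=3], [1=2]}} (2 elements).


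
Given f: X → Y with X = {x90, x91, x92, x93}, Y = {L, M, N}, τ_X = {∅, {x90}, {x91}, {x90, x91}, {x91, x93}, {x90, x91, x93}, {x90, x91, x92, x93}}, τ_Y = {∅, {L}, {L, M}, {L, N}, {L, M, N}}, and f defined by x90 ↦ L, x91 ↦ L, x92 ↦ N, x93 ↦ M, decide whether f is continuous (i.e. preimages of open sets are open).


f is NOT continuous.

Compute f^{-1}(U) for each U ∈ τ_Y:
  U = ∅: f^{-1}(U) = ∅ ∈ τ_X ✓.
  U = {L}: f^{-1}(U) = {x90, x91} ∈ τ_X ✓.
  U = {L, M}: f^{-1}(U) = {x90, x91, x93} ∈ τ_X ✓.
  U = {L, N}: f^{-1}(U) = {x90, x91, x92} ∉ τ_X ✗.
  U = {L, M, N}: f^{-1}(U) = {x90, x91, x92, x93} ∈ τ_X ✓.
Found U = {L, N} with f^{-1}(U) = {x90, x91, x92} not in τ_X. Therefore f is NOT continuous.


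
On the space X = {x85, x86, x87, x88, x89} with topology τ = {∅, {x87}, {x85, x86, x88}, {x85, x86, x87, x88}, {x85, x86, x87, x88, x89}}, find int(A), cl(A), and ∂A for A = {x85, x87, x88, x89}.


int(A) = {x87}, cl(A) = {x85, x86, x87, x88, x89}, ∂A = {x85, x86, x88, x89}.

Closed sets in (X, τ) are complements of opens:
  closed(X, τ) = {∅, {x89}, {x87, x89}, {x85, x86, x88, x89}, {x85, x86, x87, x88, x89}}.
int(A) = ⋃ {U ∈ τ : U ⊆ A}. Opens contained in A: ∅, {x87}.
Taking the union of these: int(A) = {x87}.
cl(A) = ⋂ {C closed : A ⊆ C}. Closed sets containing A: {x85, x86, x87, x88, x89}.
Intersecting these: cl(A) = {x85, x86, x87, x88, x89}.
∂A = cl(A) ∖ int(A) = {x85, x86, x87, x88, x89} ∖ {x87} = {x85, x86, x88, x89}.


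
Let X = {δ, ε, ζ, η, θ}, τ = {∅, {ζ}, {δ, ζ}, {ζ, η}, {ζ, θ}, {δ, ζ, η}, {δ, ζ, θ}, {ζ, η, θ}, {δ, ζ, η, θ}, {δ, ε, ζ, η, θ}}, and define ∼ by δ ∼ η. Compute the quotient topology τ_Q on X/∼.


X/∼ = {[δ=η], [ε], [ζ], [θ]}; |τ_Q| = 6.

Equivalence classes: [δ=η], [ε], [ζ], [θ].
Quotient map π: X → X/∼ sends δ ↦ [δ=η], ε ↦ [ε], ζ ↦ [ζ], η ↦ [δ=η], θ ↦ [θ].
For each subset V ⊆ X/∼, compute π^{-1}(V) ⊆ X and check whether π^{-1}(V) ∈ τ. V is open in τ_Q iff π^{-1}(V) ∈ τ.
  V = {}: π^{-1}(V) = ∅ ∈ τ ✓.
  V = {[δ=η]}: π^{-1}(V) = {δ, η} ∉ τ ✗.
  V = {[ε]}: π^{-1}(V) = {ε} ∉ τ ✗.
  V = {[δ=η], [ε]}: π^{-1}(V) = {δ, ε, η} ∉ τ ✗.
  V = {[ζ]}: π^{-1}(V) = {ζ} ∈ τ ✓.
  V = {[δ=η], [ζ]}: π^{-1}(V) = {δ, ζ, η} ∈ τ ✓.
  V = {[ε], [ζ]}: π^{-1}(V) = {ε, ζ} ∉ τ ✗.
  V = {[δ=η], [ε], [ζ]}: π^{-1}(V) = {δ, ε, ζ, η} ∉ τ ✗.
  V = {[θ]}: π^{-1}(V) = {θ} ∉ τ ✗.
  V = {[δ=η], [θ]}: π^{-1}(V) = {δ, η, θ} ∉ τ ✗.
  V = {[ε], [θ]}: π^{-1}(V) = {ε, θ} ∉ τ ✗.
  V = {[δ=η], [ε], [θ]}: π^{-1}(V) = {δ, ε, η, θ} ∉ τ ✗.
  V = {[ζ], [θ]}: π^{-1}(V) = {ζ, θ} ∈ τ ✓.
  V = {[δ=η], [ζ], [θ]}: π^{-1}(V) = {δ, ζ, η, θ} ∈ τ ✓.
  V = {[ε], [ζ], [θ]}: π^{-1}(V) = {ε, ζ, θ} ∉ τ ✗.
  V = {[δ=η], [ε], [ζ], [θ]}: π^{-1}(V) = {δ, ε, ζ, η, θ} ∈ τ ✓.
Open sets in the quotient: τ_Q = {{}, {[ζ]}, {[δ=η], [ζ]}, {[ζ], [θ]}, {[δ=η], [ζ], [θ]}, {[δ=η], [ε], [ζ], [θ]}} (6 elements).


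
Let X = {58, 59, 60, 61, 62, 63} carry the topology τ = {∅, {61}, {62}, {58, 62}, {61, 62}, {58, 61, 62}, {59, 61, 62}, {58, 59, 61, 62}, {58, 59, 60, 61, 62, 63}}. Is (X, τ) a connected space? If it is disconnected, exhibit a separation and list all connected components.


(X, τ) is connected.

Find clopen sets (U ∈ τ with X ∖ U ∈ τ):
  U = ∅, X ∖ U = {58, 59, 60, 61, 62, 63} — both open, so U is clopen.
  U = {58, 59, 60, 61, 62, 63}, X ∖ U = ∅ — both open, so U is clopen.
Only trivial clopens (∅ and X) exist, so (X, τ) is connected.
Compute connected components by grouping points that agree on all clopens:
  component: {58, 59, 60, 61, 62, 63}


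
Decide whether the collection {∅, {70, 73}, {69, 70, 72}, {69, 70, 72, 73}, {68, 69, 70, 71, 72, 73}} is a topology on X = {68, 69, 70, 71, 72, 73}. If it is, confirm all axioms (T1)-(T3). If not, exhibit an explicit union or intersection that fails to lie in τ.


τ is NOT a topology on X.

Axiom (T1): ∅ ∈ τ? Yes; X ∈ τ? Yes.
Axiom (T2/T3): check pairwise unions and intersections of members of τ.
Counterexample for (T3): {70, 73} ∩ {69, 70, 72} = {70} ∉ τ. Therefore τ is NOT a topology.


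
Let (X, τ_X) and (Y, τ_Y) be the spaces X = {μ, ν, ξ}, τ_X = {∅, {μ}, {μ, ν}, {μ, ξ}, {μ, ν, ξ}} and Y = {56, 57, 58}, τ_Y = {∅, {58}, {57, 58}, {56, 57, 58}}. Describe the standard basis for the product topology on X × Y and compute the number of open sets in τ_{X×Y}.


Basis B = {∅ × ∅, {μ} × {58}, {μ} × {57, 58}, {μ, ν} × {58}, {μ, ξ} × {58}, {μ} × {56, 57, 58}, {μ, ν, ξ} × {58}, {μ, ν} × {57, 58}, {μ, ξ} × {57, 58}, {μ, ν} × {56, 57, 58}, {μ, ξ} × {56, 57, 58}, {μ, ν, ξ} × {57, 58}, {μ, ν, ξ} × {56, 57, 58}}; |τ_{X×Y}| = 30.

Enumerate products U × V with U ∈ τ_X, V ∈ τ_Y (deduplicated):
  ∅ × ∅ = {} (∅)
  {μ} × {58} = {(μ,58)}
  {μ} × {57, 58} = {(μ,57), (μ,58)}
  {μ, ν} × {58} = {(μ,58), (ν,58)}
  {μ, ξ} × {58} = {(μ,58), (ξ,58)}
  {μ} × {56, 57, 58} = {(μ,56), (μ,57), (μ,58)}
  {μ, ν, ξ} × {58} = {(μ,58), (ν,58), (ξ,58)}
  {μ, ν} × {57, 58} = {(μ,57), (μ,58), (ν,57), (ν,58)}
  {μ, ξ} × {57, 58} = {(μ,57), (μ,58), (ξ,57), (ξ,58)}
  {μ, ν} × {56, 57, 58} = {(μ,56), (μ,57), (μ,58), (ν,56), (ν,57), (ν,58)}
  {μ, ξ} × {56, 57, 58} = {(μ,56), (μ,57), (μ,58), (ξ,56), (ξ,57), (ξ,58)}
  {μ, ν, ξ} × {57, 58} = {(μ,57), (μ,58), (ν,57), (ν,58), (ξ,57), (ξ,58)}
  {μ, ν, ξ} × {56, 57, 58} = {(μ,56), (μ,57), (μ,58), (ν,56), (ν,57), (ν,58), (ξ,56), (ξ,57), (ξ,58)}
These 13 distinct sets form the basis B.
Close under arbitrary unions to get τ_{X×Y}; counting gives |τ_{X×Y}| = 30.


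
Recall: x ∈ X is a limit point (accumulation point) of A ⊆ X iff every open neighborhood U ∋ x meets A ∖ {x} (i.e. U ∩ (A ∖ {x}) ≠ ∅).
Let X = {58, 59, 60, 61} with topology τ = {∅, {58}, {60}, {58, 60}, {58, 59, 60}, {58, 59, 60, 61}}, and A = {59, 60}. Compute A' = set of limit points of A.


A' = {59, 61}

For each x ∈ X, list the open sets U ∈ τ with x ∈ U, then check whether U ∩ (A ∖ {x}) ≠ ∅ for every such U.
  x = 58: open {58} ∋ x has {58} ∩ (A ∖ {58}) = ∅, so x is NOT a limit point.
  x = 59: opens ∋ x are {58, 59, 60}, {58, 59, 60, 61}; each meets A ∖ {59}, so x IS a limit point.
  x = 60: open {60} ∋ x has {60} ∩ (A ∖ {60}) = ∅, so x is NOT a limit point.
  x = 61: opens ∋ x are {58, 59, 60, 61}; each meets A ∖ {61}, so x IS a limit point.
Collecting: A' = {59, 61}.


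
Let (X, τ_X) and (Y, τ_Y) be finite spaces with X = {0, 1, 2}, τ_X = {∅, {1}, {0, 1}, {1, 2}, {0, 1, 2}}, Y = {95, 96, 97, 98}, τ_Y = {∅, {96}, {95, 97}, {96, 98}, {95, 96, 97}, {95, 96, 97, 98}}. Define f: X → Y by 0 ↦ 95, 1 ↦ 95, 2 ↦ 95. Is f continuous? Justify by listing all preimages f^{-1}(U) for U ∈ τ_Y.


f IS continuous.

Compute f^{-1}(U) for each U ∈ τ_Y:
  U = ∅: f^{-1}(U) = ∅ ∈ τ_X ✓.
  U = {96}: f^{-1}(U) = ∅ ∈ τ_X ✓.
  U = {95, 97}: f^{-1}(U) = {0, 1, 2} ∈ τ_X ✓.
  U = {96, 98}: f^{-1}(U) = ∅ ∈ τ_X ✓.
  U = {95, 96, 97}: f^{-1}(U) = {0, 1, 2} ∈ τ_X ✓.
  U = {95, 96, 97, 98}: f^{-1}(U) = {0, 1, 2} ∈ τ_X ✓.
Every preimage lies in τ_X, so f IS continuous.


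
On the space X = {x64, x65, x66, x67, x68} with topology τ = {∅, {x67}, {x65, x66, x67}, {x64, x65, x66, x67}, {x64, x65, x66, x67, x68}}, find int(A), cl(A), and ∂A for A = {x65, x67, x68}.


int(A) = {x67}, cl(A) = {x64, x65, x66, x67, x68}, ∂A = {x64, x65, x66, x68}.

Closed sets in (X, τ) are complements of opens:
  closed(X, τ) = {∅, {x68}, {x64, x68}, {x64, x65, x66, x68}, {x64, x65, x66, x67, x68}}.
int(A) = ⋃ {U ∈ τ : U ⊆ A}. Opens contained in A: ∅, {x67}.
Taking the union of these: int(A) = {x67}.
cl(A) = ⋂ {C closed : A ⊆ C}. Closed sets containing A: {x64, x65, x66, x67, x68}.
Intersecting these: cl(A) = {x64, x65, x66, x67, x68}.
∂A = cl(A) ∖ int(A) = {x64, x65, x66, x67, x68} ∖ {x67} = {x64, x65, x66, x68}.


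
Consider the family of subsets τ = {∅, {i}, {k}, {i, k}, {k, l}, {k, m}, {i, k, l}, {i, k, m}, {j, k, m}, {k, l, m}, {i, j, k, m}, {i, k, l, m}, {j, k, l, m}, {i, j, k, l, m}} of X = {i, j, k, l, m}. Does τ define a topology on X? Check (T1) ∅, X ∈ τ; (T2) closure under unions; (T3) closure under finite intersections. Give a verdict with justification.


τ IS a topology on X.

Axiom (T1): ∅ ∈ τ? Yes; X ∈ τ? Yes.
Axiom (T2/T3): check pairwise unions and intersections of members of τ.
All pairwise intersections and unions checked — each lies in τ. Therefore τ satisfies (T1), (T2), (T3): it IS a topology on X.


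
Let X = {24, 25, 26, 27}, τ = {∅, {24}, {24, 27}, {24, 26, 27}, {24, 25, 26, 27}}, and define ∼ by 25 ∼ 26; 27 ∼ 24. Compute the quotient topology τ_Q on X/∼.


X/∼ = {[24=27], [25=26]}; |τ_Q| = 3.

Equivalence classes: [24=27], [25=26].
Quotient map π: X → X/∼ sends 24 ↦ [24=27], 25 ↦ [25=26], 26 ↦ [25=26], 27 ↦ [24=27].
For each subset V ⊆ X/∼, compute π^{-1}(V) ⊆ X and check whether π^{-1}(V) ∈ τ. V is open in τ_Q iff π^{-1}(V) ∈ τ.
  V = {}: π^{-1}(V) = ∅ ∈ τ ✓.
  V = {[24=27]}: π^{-1}(V) = {24, 27} ∈ τ ✓.
  V = {[25=26]}: π^{-1}(V) = {25, 26} ∉ τ ✗.
  V = {[24=27], [25=26]}: π^{-1}(V) = {24, 25, 26, 27} ∈ τ ✓.
Open sets in the quotient: τ_Q = {{}, {[24=27]}, {[24=27], [25=26]}} (3 elements).


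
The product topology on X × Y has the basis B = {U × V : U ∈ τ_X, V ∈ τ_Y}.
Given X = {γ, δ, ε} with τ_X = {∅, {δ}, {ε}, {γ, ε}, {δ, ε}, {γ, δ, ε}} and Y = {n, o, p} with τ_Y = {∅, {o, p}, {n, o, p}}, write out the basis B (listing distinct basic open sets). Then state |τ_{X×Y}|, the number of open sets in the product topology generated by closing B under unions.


Basis B = {∅ × ∅, {δ} × {o, p}, {ε} × {o, p}, {δ} × {n, o, p}, {ε} × {n, o, p}, {γ, ε} × {o, p}, {δ, ε} × {o, p}, {γ, ε} × {n, o, p}, {γ, δ, ε} × {o, p}, {δ, ε} × {n, o, p}, {γ, δ, ε} × {n, o, p}}; |τ_{X×Y}| = 18.

Enumerate products U × V with U ∈ τ_X, V ∈ τ_Y (deduplicated):
  ∅ × ∅ = {} (∅)
  {δ} × {o, p} = {(δ,o), (δ,p)}
  {ε} × {o, p} = {(ε,o), (ε,p)}
  {δ} × {n, o, p} = {(δ,n), (δ,o), (δ,p)}
  {ε} × {n, o, p} = {(ε,n), (ε,o), (ε,p)}
  {γ, ε} × {o, p} = {(γ,o), (γ,p), (ε,o), (ε,p)}
  {δ, ε} × {o, p} = {(δ,o), (δ,p), (ε,o), (ε,p)}
  {γ, ε} × {n, o, p} = {(γ,n), (γ,o), (γ,p), (ε,n), (ε,o), (ε,p)}
  {γ, δ, ε} × {o, p} = {(γ,o), (γ,p), (δ,o), (δ,p), (ε,o), (ε,p)}
  {δ, ε} × {n, o, p} = {(δ,n), (δ,o), (δ,p), (ε,n), (ε,o), (ε,p)}
  {γ, δ, ε} × {n, o, p} = {(γ,n), (γ,o), (γ,p), (δ,n), (δ,o), (δ,p), (ε,n), (ε,o), (ε,p)}
These 11 distinct sets form the basis B.
Close under arbitrary unions to get τ_{X×Y}; counting gives |τ_{X×Y}| = 18.


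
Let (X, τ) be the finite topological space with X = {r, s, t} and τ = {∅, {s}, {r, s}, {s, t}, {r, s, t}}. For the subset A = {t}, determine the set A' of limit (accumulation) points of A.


A' = ∅

For each x ∈ X, list the open sets U ∈ τ with x ∈ U, then check whether U ∩ (A ∖ {x}) ≠ ∅ for every such U.
  x = r: open {r, s} ∋ x has {r, s} ∩ (A ∖ {r}) = ∅, so x is NOT a limit point.
  x = s: open {s} ∋ x has {s} ∩ (A ∖ {s}) = ∅, so x is NOT a limit point.
  x = t: open {s, t} ∋ x has {s, t} ∩ (A ∖ {t}) = ∅, so x is NOT a limit point.
Collecting: A' = ∅.


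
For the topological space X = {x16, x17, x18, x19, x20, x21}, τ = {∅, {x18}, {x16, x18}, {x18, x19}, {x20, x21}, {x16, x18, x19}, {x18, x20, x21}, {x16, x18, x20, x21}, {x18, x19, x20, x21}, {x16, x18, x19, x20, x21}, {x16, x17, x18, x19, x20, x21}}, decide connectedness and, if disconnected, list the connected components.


(X, τ) is connected.

Find clopen sets (U ∈ τ with X ∖ U ∈ τ):
  U = ∅, X ∖ U = {x16, x17, x18, x19, x20, x21} — both open, so U is clopen.
  U = {x16, x17, x18, x19, x20, x21}, X ∖ U = ∅ — both open, so U is clopen.
Only trivial clopens (∅ and X) exist, so (X, τ) is connected.
Compute connected components by grouping points that agree on all clopens:
  component: {x16, x17, x18, x19, x20, x21}


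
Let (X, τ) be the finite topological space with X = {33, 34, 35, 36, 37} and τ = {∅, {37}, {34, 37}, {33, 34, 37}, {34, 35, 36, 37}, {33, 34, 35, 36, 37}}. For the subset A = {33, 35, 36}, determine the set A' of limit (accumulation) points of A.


A' = {35, 36}

For each x ∈ X, list the open sets U ∈ τ with x ∈ U, then check whether U ∩ (A ∖ {x}) ≠ ∅ for every such U.
  x = 33: open {33, 34, 37} ∋ x has {33, 34, 37} ∩ (A ∖ {33}) = ∅, so x is NOT a limit point.
  x = 34: open {34, 37} ∋ x has {34, 37} ∩ (A ∖ {34}) = ∅, so x is NOT a limit point.
  x = 35: opens ∋ x are {34, 35, 36, 37}, {33, 34, 35, 36, 37}; each meets A ∖ {35}, so x IS a limit point.
  x = 36: opens ∋ x are {34, 35, 36, 37}, {33, 34, 35, 36, 37}; each meets A ∖ {36}, so x IS a limit point.
  x = 37: open {37} ∋ x has {37} ∩ (A ∖ {37}) = ∅, so x is NOT a limit point.
Collecting: A' = {35, 36}.


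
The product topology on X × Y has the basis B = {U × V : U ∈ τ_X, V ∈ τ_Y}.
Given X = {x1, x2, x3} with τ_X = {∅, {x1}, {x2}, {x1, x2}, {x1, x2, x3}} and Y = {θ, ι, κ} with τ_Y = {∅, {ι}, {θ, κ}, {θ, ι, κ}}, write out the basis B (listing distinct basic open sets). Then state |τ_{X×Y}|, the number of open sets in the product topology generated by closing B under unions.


Basis B = {∅ × ∅, {x1} × {ι}, {x2} × {ι}, {x1} × {θ, κ}, {x1, x2} × {ι}, {x2} × {θ, κ}, {x1} × {θ, ι, κ}, {x1, x2, x3} × {ι}, {x2} × {θ, ι, κ}, {x1, x2} × {θ, κ}, {x1, x2} × {θ, ι, κ}, {x1, x2, x3} × {θ, κ}, {x1, x2, x3} × {θ, ι, κ}}; |τ_{X×Y}| = 25.

Enumerate products U × V with U ∈ τ_X, V ∈ τ_Y (deduplicated):
  ∅ × ∅ = {} (∅)
  {x1} × {ι} = {(x1,ι)}
  {x2} × {ι} = {(x2,ι)}
  {x1} × {θ, κ} = {(x1,θ), (x1,κ)}
  {x1, x2} × {ι} = {(x1,ι), (x2,ι)}
  {x2} × {θ, κ} = {(x2,θ), (x2,κ)}
  {x1} × {θ, ι, κ} = {(x1,θ), (x1,ι), (x1,κ)}
  {x1, x2, x3} × {ι} = {(x1,ι), (x2,ι), (x3,ι)}
  {x2} × {θ, ι, κ} = {(x2,θ), (x2,ι), (x2,κ)}
  {x1, x2} × {θ, κ} = {(x1,θ), (x1,κ), (x2,θ), (x2,κ)}
  {x1, x2} × {θ, ι, κ} = {(x1,θ), (x1,ι), (x1,κ), (x2,θ), (x2,ι), (x2,κ)}
  {x1, x2, x3} × {θ, κ} = {(x1,θ), (x1,κ), (x2,θ), (x2,κ), (x3,θ), (x3,κ)}
  {x1, x2, x3} × {θ, ι, κ} = {(x1,θ), (x1,ι), (x1,κ), (x2,θ), (x2,ι), (x2,κ), (x3,θ), (x3,ι), (x3,κ)}
These 13 distinct sets form the basis B.
Close under arbitrary unions to get τ_{X×Y}; counting gives |τ_{X×Y}| = 25.


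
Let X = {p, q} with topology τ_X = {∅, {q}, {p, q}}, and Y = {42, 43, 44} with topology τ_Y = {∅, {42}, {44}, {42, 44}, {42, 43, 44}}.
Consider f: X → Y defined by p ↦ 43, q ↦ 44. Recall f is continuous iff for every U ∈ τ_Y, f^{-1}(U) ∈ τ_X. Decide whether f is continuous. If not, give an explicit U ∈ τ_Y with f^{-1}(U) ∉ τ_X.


f IS continuous.

Compute f^{-1}(U) for each U ∈ τ_Y:
  U = ∅: f^{-1}(U) = ∅ ∈ τ_X ✓.
  U = {42}: f^{-1}(U) = ∅ ∈ τ_X ✓.
  U = {44}: f^{-1}(U) = {q} ∈ τ_X ✓.
  U = {42, 44}: f^{-1}(U) = {q} ∈ τ_X ✓.
  U = {42, 43, 44}: f^{-1}(U) = {p, q} ∈ τ_X ✓.
Every preimage lies in τ_X, so f IS continuous.


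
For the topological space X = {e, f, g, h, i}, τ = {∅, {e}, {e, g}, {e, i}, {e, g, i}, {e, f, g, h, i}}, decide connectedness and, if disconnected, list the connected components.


(X, τ) is connected.

Find clopen sets (U ∈ τ with X ∖ U ∈ τ):
  U = ∅, X ∖ U = {e, f, g, h, i} — both open, so U is clopen.
  U = {e, f, g, h, i}, X ∖ U = ∅ — both open, so U is clopen.
Only trivial clopens (∅ and X) exist, so (X, τ) is connected.
Compute connected components by grouping points that agree on all clopens:
  component: {e, f, g, h, i}


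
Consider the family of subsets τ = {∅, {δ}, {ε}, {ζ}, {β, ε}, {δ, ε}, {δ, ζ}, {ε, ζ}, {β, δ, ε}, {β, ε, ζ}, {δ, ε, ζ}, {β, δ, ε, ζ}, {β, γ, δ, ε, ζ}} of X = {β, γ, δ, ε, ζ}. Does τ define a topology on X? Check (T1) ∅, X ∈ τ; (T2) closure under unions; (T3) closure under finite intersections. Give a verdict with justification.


τ IS a topology on X.

Axiom (T1): ∅ ∈ τ? Yes; X ∈ τ? Yes.
Axiom (T2/T3): check pairwise unions and intersections of members of τ.
All pairwise intersections and unions checked — each lies in τ. Therefore τ satisfies (T1), (T2), (T3): it IS a topology on X.


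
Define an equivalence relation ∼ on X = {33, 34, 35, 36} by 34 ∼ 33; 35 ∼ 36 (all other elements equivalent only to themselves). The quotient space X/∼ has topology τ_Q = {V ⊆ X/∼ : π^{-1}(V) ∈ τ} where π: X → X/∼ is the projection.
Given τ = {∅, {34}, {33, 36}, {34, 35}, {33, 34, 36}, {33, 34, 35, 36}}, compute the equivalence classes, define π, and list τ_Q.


X/∼ = {[33=34], [35=36]}; |τ_Q| = 2.

Equivalence classes: [33=34], [35=36].
Quotient map π: X → X/∼ sends 33 ↦ [33=34], 34 ↦ [33=34], 35 ↦ [35=36], 36 ↦ [35=36].
For each subset V ⊆ X/∼, compute π^{-1}(V) ⊆ X and check whether π^{-1}(V) ∈ τ. V is open in τ_Q iff π^{-1}(V) ∈ τ.
  V = {}: π^{-1}(V) = ∅ ∈ τ ✓.
  V = {[33=34]}: π^{-1}(V) = {33, 34} ∉ τ ✗.
  V = {[35=36]}: π^{-1}(V) = {35, 36} ∉ τ ✗.
  V = {[33=34], [35=36]}: π^{-1}(V) = {33, 34, 35, 36} ∈ τ ✓.
Open sets in the quotient: τ_Q = {{}, {[33=34], [35=36]}} (2 elements).


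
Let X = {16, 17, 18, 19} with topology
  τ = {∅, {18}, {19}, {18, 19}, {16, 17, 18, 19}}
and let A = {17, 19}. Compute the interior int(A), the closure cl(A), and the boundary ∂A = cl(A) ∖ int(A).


int(A) = {19}, cl(A) = {16, 17, 19}, ∂A = {16, 17}.

Closed sets in (X, τ) are complements of opens:
  closed(X, τ) = {∅, {16, 17}, {16, 17, 18}, {16, 17, 19}, {16, 17, 18, 19}}.
int(A) = ⋃ {U ∈ τ : U ⊆ A}. Opens contained in A: ∅, {19}.
Taking the union of these: int(A) = {19}.
cl(A) = ⋂ {C closed : A ⊆ C}. Closed sets containing A: {16, 17, 19}, {16, 17, 18, 19}.
Intersecting these: cl(A) = {16, 17, 19}.
∂A = cl(A) ∖ int(A) = {16, 17, 19} ∖ {19} = {16, 17}.


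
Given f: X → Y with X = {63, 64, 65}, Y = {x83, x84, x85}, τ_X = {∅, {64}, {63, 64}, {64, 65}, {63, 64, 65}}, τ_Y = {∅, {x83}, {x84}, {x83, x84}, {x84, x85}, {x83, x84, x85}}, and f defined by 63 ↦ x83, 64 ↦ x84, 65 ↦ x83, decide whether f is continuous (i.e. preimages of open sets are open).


f is NOT continuous.

Compute f^{-1}(U) for each U ∈ τ_Y:
  U = ∅: f^{-1}(U) = ∅ ∈ τ_X ✓.
  U = {x83}: f^{-1}(U) = {63, 65} ∉ τ_X ✗.
  U = {x84}: f^{-1}(U) = {64} ∈ τ_X ✓.
  U = {x83, x84}: f^{-1}(U) = {63, 64, 65} ∈ τ_X ✓.
  U = {x84, x85}: f^{-1}(U) = {64} ∈ τ_X ✓.
  U = {x83, x84, x85}: f^{-1}(U) = {63, 64, 65} ∈ τ_X ✓.
Found U = {x83} with f^{-1}(U) = {63, 65} not in τ_X. Therefore f is NOT continuous.


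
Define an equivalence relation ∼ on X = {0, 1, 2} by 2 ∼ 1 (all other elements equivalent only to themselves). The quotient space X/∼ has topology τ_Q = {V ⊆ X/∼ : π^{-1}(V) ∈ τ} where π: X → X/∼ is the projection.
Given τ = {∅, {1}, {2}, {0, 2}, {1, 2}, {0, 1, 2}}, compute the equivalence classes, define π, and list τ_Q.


X/∼ = {[0], [1=2]}; |τ_Q| = 3.

Equivalence classes: [0], [1=2].
Quotient map π: X → X/∼ sends 0 ↦ [0], 1 ↦ [1=2], 2 ↦ [1=2].
For each subset V ⊆ X/∼, compute π^{-1}(V) ⊆ X and check whether π^{-1}(V) ∈ τ. V is open in τ_Q iff π^{-1}(V) ∈ τ.
  V = {}: π^{-1}(V) = ∅ ∈ τ ✓.
  V = {[0]}: π^{-1}(V) = {0} ∉ τ ✗.
  V = {[1=2]}: π^{-1}(V) = {1, 2} ∈ τ ✓.
  V = {[0], [1=2]}: π^{-1}(V) = {0, 1, 2} ∈ τ ✓.
Open sets in the quotient: τ_Q = {{}, {[1=2]}, {[0], [1=2]}} (3 elements).


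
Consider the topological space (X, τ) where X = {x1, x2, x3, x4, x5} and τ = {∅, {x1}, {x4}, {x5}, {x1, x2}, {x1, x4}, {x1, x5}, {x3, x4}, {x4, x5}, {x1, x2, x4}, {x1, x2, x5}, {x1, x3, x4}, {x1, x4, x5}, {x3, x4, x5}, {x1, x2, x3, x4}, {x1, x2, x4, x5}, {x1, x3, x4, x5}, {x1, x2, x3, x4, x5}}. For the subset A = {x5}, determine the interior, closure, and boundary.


int(A) = {x5}, cl(A) = {x5}, ∂A = ∅.

Closed sets in (X, τ) are complements of opens:
  closed(X, τ) = {∅, {x2}, {x3}, {x5}, {x1, x2}, {x2, x3}, {x2, x5}, {x3, x4}, {x3, x5}, {x1, x2, x3}, {x1, x2, x5}, {x2, x3, x4}, {x2, x3, x5}, {x3, x4, x5}, {x1, x2, x3, x4}, {x1, x2, x3, x5}, {x2, x3, x4, x5}, {x1, x2, x3, x4, x5}}.
int(A) = ⋃ {U ∈ τ : U ⊆ A}. Opens contained in A: ∅, {x5}.
Taking the union of these: int(A) = {x5}.
cl(A) = ⋂ {C closed : A ⊆ C}. Closed sets containing A: {x5}, {x2, x5}, {x3, x5}, {x1, x2, x5}, {x2, x3, x5}, {x3, x4, x5}, {x1, x2, x3, x5}, {x2, x3, x4, x5}, {x1, x2, x3, x4, x5}.
Intersecting these: cl(A) = {x5}.
∂A = cl(A) ∖ int(A) = {x5} ∖ {x5} = ∅.


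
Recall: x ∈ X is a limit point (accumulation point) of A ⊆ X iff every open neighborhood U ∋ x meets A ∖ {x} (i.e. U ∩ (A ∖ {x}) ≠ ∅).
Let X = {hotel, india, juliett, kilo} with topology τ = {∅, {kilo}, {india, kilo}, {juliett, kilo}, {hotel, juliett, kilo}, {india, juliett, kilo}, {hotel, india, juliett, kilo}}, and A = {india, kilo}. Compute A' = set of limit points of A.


A' = {hotel, india, juliett}

For each x ∈ X, list the open sets U ∈ τ with x ∈ U, then check whether U ∩ (A ∖ {x}) ≠ ∅ for every such U.
  x = hotel: opens ∋ x are {hotel, juliett, kilo}, {hotel, india, juliett, kilo}; each meets A ∖ {hotel}, so x IS a limit point.
  x = india: opens ∋ x are {india, kilo}, {india, juliett, kilo}, {hotel, india, juliett, kilo}; each meets A ∖ {india}, so x IS a limit point.
  x = juliett: opens ∋ x are {juliett, kilo}, {hotel, juliett, kilo}, {india, juliett, kilo}, {hotel, india, juliett, kilo}; each meets A ∖ {juliett}, so x IS a limit point.
  x = kilo: open {kilo} ∋ x has {kilo} ∩ (A ∖ {kilo}) = ∅, so x is NOT a limit point.
Collecting: A' = {hotel, india, juliett}.


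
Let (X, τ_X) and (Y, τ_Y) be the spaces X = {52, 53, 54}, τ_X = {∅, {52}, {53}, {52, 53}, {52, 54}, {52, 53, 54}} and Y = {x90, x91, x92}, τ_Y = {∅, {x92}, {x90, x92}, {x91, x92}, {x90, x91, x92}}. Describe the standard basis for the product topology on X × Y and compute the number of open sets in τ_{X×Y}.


Basis B = {∅ × ∅, {52} × {x92}, {53} × {x92}, {52} × {x90, x92}, {52} × {x91, x92}, {52, 53} × {x92}, {52, 54} × {x92}, {53} × {x90, x92}, {53} × {x91, x92}, {52} × {x90, x91, x92}, {52, 53, 54} × {x92}, {53} × {x90, x91, x92}, {52, 53} × {x90, x92}, {52, 54} × {x90, x92}, {52, 53} × {x91, x92}, {52, 54} × {x91, x92}, {52, 53} × {x90, x91, x92}, {52, 54} × {x90, x91, x92}, {52, 53, 54} × {x90, x92}, {52, 53, 54} × {x91, x92}, {52, 53, 54} × {x90, x91, x92}}; |τ_{X×Y}| = 70.

Enumerate products U × V with U ∈ τ_X, V ∈ τ_Y (deduplicated):
  ∅ × ∅ = {} (∅)
  {52} × {x92} = {(52,x92)}
  {53} × {x92} = {(53,x92)}
  {52} × {x90, x92} = {(52,x90), (52,x92)}
  {52} × {x91, x92} = {(52,x91), (52,x92)}
  {52, 53} × {x92} = {(52,x92), (53,x92)}
  {52, 54} × {x92} = {(52,x92), (54,x92)}
  {53} × {x90, x92} = {(53,x90), (53,x92)}
  {53} × {x91, x92} = {(53,x91), (53,x92)}
  {52} × {x90, x91, x92} = {(52,x90), (52,x91), (52,x92)}
  {52, 53, 54} × {x92} = {(52,x92), (53,x92), (54,x92)}
  {53} × {x90, x91, x92} = {(53,x90), (53,x91), (53,x92)}
  {52, 53} × {x90, x92} = {(52,x90), (52,x92), (53,x90), (53,x92)}
  {52, 54} × {x90, x92} = {(52,x90), (52,x92), (54,x90), (54,x92)}
  {52, 53} × {x91, x92} = {(52,x91), (52,x92), (53,x91), (53,x92)}
  {52, 54} × {x91, x92} = {(52,x91), (52,x92), (54,x91), (54,x92)}
  {52, 53} × {x90, x91, x92} = {(52,x90), (52,x91), (52,x92), (53,x90), (53,x91), (53,x92)}
  {52, 54} × {x90, x91, x92} = {(52,x90), (52,x91), (52,x92), (54,x90), (54,x91), (54,x92)}
  {52, 53, 54} × {x90, x92} = {(52,x90), (52,x92), (53,x90), (53,x92), (54,x90), (54,x92)}
  {52, 53, 54} × {x91, x92} = {(52,x91), (52,x92), (53,x91), (53,x92), (54,x91), (54,x92)}
  {52, 53, 54} × {x90, x91, x92} = {(52,x90), (52,x91), (52,x92), (53,x90), (53,x91), (53,x92), (54,x90), (54,x91), (54,x92)}
These 21 distinct sets form the basis B.
Close under arbitrary unions to get τ_{X×Y}; counting gives |τ_{X×Y}| = 70.


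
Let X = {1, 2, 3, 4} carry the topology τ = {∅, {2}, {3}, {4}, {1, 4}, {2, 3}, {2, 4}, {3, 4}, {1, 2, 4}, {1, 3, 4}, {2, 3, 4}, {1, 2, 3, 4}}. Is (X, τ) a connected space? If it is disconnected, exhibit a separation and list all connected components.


(X, τ) is disconnected; components = [{2}, {3}, {1, 4}].

Find clopen sets (U ∈ τ with X ∖ U ∈ τ):
  U = ∅, X ∖ U = {1, 2, 3, 4} — both open, so U is clopen.
  U = {2}, X ∖ U = {1, 3, 4} — both open, so U is clopen.
  U = {3}, X ∖ U = {1, 2, 4} — both open, so U is clopen.
  U = {1, 4}, X ∖ U = {2, 3} — both open, so U is clopen.
  U = {2, 3}, X ∖ U = {1, 4} — both open, so U is clopen.
  U = {1, 2, 4}, X ∖ U = {3} — both open, so U is clopen.
  U = {1, 3, 4}, X ∖ U = {2} — both open, so U is clopen.
  U = {1, 2, 3, 4}, X ∖ U = ∅ — both open, so U is clopen.
Nontrivial clopen(s) exist: e.g. {2}. So (X, τ) is disconnected.
Compute connected components by grouping points that agree on all clopens:
  component: {2}
  component: {3}
  component: {1, 4}


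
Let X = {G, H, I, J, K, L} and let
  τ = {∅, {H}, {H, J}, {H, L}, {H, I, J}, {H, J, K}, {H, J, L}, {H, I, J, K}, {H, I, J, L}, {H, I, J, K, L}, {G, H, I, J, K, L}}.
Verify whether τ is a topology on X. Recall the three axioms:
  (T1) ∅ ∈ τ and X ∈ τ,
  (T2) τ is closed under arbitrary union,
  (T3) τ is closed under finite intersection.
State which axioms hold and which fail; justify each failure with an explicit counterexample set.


τ is NOT a topology on X.

Axiom (T1): ∅ ∈ τ? Yes; X ∈ τ? Yes.
Axiom (T2/T3): check pairwise unions and intersections of members of τ.
Counterexample for (T2): {H, L} ∪ {H, J, K} = {H, J, K, L} ∉ τ. Therefore τ is NOT a topology.


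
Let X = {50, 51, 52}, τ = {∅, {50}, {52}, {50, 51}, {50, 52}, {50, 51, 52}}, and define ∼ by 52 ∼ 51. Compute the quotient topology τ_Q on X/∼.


X/∼ = {[50], [51=52]}; |τ_Q| = 3.

Equivalence classes: [50], [51=52].
Quotient map π: X → X/∼ sends 50 ↦ [50], 51 ↦ [51=52], 52 ↦ [51=52].
For each subset V ⊆ X/∼, compute π^{-1}(V) ⊆ X and check whether π^{-1}(V) ∈ τ. V is open in τ_Q iff π^{-1}(V) ∈ τ.
  V = {}: π^{-1}(V) = ∅ ∈ τ ✓.
  V = {[50]}: π^{-1}(V) = {50} ∈ τ ✓.
  V = {[51=52]}: π^{-1}(V) = {51, 52} ∉ τ ✗.
  V = {[50], [51=52]}: π^{-1}(V) = {50, 51, 52} ∈ τ ✓.
Open sets in the quotient: τ_Q = {{}, {[50]}, {[50], [51=52]}} (3 elements).


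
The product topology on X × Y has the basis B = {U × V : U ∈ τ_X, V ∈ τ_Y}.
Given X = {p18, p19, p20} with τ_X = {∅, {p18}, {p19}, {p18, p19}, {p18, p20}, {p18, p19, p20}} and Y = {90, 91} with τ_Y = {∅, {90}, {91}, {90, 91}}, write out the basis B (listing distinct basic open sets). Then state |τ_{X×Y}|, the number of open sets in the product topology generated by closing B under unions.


Basis B = {∅ × ∅, {p18} × {90}, {p18} × {91}, {p19} × {90}, {p19} × {91}, {p18} × {90, 91}, {p18, p19} × {90}, {p18, p20} × {90}, {p18, p19} × {91}, {p18, p20} × {91}, {p19} × {90, 91}, {p18, p19, p20} × {90}, {p18, p19, p20} × {91}, {p18, p19} × {90, 91}, {p18, p20} × {90, 91}, {p18, p19, p20} × {90, 91}}; |τ_{X×Y}| = 36.

Enumerate products U × V with U ∈ τ_X, V ∈ τ_Y (deduplicated):
  ∅ × ∅ = {} (∅)
  {p18} × {90} = {(p18,90)}
  {p18} × {91} = {(p18,91)}
  {p19} × {90} = {(p19,90)}
  {p19} × {91} = {(p19,91)}
  {p18} × {90, 91} = {(p18,90), (p18,91)}
  {p18, p19} × {90} = {(p18,90), (p19,90)}
  {p18, p20} × {90} = {(p18,90), (p20,90)}
  {p18, p19} × {91} = {(p18,91), (p19,91)}
  {p18, p20} × {91} = {(p18,91), (p20,91)}
  {p19} × {90, 91} = {(p19,90), (p19,91)}
  {p18, p19, p20} × {90} = {(p18,90), (p19,90), (p20,90)}
  {p18, p19, p20} × {91} = {(p18,91), (p19,91), (p20,91)}
  {p18, p19} × {90, 91} = {(p18,90), (p18,91), (p19,90), (p19,91)}
  {p18, p20} × {90, 91} = {(p18,90), (p18,91), (p20,90), (p20,91)}
  {p18, p19, p20} × {90, 91} = {(p18,90), (p18,91), (p19,90), (p19,91), (p20,90), (p20,91)}
These 16 distinct sets form the basis B.
Close under arbitrary unions to get τ_{X×Y}; counting gives |τ_{X×Y}| = 36.


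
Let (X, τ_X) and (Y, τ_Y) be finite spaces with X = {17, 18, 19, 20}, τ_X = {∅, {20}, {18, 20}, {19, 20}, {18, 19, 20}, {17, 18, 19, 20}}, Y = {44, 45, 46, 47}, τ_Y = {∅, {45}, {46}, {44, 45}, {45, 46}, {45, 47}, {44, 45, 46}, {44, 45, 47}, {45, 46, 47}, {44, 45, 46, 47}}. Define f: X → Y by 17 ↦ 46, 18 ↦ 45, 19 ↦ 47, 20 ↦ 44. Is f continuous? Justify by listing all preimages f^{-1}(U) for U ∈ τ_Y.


f is NOT continuous.

Compute f^{-1}(U) for each U ∈ τ_Y:
  U = ∅: f^{-1}(U) = ∅ ∈ τ_X ✓.
  U = {45}: f^{-1}(U) = {18} ∉ τ_X ✗.
  U = {46}: f^{-1}(U) = {17} ∉ τ_X ✗.
  U = {44, 45}: f^{-1}(U) = {18, 20} ∈ τ_X ✓.
  U = {45, 46}: f^{-1}(U) = {17, 18} ∉ τ_X ✗.
  U = {45, 47}: f^{-1}(U) = {18, 19} ∉ τ_X ✗.
  U = {44, 45, 46}: f^{-1}(U) = {17, 18, 20} ∉ τ_X ✗.
  U = {44, 45, 47}: f^{-1}(U) = {18, 19, 20} ∈ τ_X ✓.
  U = {45, 46, 47}: f^{-1}(U) = {17, 18, 19} ∉ τ_X ✗.
  U = {44, 45, 46, 47}: f^{-1}(U) = {17, 18, 19, 20} ∈ τ_X ✓.
Found U = {45} with f^{-1}(U) = {18} not in τ_X. Therefore f is NOT continuous.


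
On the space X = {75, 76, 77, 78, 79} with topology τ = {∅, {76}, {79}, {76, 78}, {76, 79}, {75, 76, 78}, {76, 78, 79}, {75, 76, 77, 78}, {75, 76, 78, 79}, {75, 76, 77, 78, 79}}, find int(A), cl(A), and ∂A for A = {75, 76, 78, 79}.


int(A) = {75, 76, 78, 79}, cl(A) = {75, 76, 77, 78, 79}, ∂A = {77}.

Closed sets in (X, τ) are complements of opens:
  closed(X, τ) = {∅, {77}, {79}, {75, 77}, {77, 79}, {75, 77, 78}, {75, 77, 79}, {75, 76, 77, 78}, {75, 77, 78, 79}, {75, 76, 77, 78, 79}}.
int(A) = ⋃ {U ∈ τ : U ⊆ A}. Opens contained in A: ∅, {76}, {79}, {76, 78}, {76, 79}, {75, 76, 78}, {76, 78, 79}, {75, 76, 78, 79}.
Taking the union of these: int(A) = {75, 76, 78, 79}.
cl(A) = ⋂ {C closed : A ⊆ C}. Closed sets containing A: {75, 76, 77, 78, 79}.
Intersecting these: cl(A) = {75, 76, 77, 78, 79}.
∂A = cl(A) ∖ int(A) = {75, 76, 77, 78, 79} ∖ {75, 76, 78, 79} = {77}.


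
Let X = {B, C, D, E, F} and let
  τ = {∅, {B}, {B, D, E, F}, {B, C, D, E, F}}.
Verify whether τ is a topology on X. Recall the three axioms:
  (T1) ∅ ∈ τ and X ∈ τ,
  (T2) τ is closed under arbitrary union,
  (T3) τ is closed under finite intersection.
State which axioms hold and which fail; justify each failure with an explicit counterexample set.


τ IS a topology on X.

Axiom (T1): ∅ ∈ τ? Yes; X ∈ τ? Yes.
Axiom (T2/T3): check pairwise unions and intersections of members of τ.
All pairwise intersections and unions checked — each lies in τ. Therefore τ satisfies (T1), (T2), (T3): it IS a topology on X.
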